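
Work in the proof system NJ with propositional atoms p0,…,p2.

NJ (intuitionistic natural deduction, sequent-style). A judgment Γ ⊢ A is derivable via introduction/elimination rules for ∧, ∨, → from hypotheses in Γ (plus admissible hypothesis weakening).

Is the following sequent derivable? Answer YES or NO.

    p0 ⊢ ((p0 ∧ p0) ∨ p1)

Derivation trace:
[∨I₁] p0 ⊢ ((p0 ∧ p0) ∨ p1)
  [∧I] p0 ⊢ (p0 ∧ p0)
    [Ax] p0 ⊢ p0
    [Ax] p0 ⊢ p0

Result: YES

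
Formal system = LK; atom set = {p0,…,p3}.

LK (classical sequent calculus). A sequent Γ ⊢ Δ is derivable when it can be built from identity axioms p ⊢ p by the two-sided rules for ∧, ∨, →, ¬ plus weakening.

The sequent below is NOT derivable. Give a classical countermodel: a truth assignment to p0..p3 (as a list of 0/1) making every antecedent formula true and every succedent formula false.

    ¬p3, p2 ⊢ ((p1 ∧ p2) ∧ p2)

Enumerate valuations to refute Γ ⊢ Δ:
  v=0000: Γ:[¬p3=T, p2=F] Δ:[((p1 ∧ p2) ∧ p2)=F] refutes=False
  v=0001: Γ:[¬p3=F, p2=F] Δ:[((p1 ∧ p2) ∧ p2)=F] refutes=False
  v=0010: Γ:[¬p3=T, p2=T] Δ:[((p1 ∧ p2) ∧ p2)=F] refutes=True  ← countermodel

Result: [0, 0, 1, 0]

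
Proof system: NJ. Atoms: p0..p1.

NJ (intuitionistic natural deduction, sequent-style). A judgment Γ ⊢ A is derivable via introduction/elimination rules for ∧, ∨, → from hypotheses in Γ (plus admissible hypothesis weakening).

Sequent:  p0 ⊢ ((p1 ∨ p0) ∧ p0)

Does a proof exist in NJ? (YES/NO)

Proof tree:
[∧I] p0 ⊢ ((p1 ∨ p0) ∧ p0)
  [∨I₂] p0 ⊢ (p1 ∨ p0)
    [Ax] p0 ⊢ p0
  [Ax] p0 ⊢ p0

Result: YES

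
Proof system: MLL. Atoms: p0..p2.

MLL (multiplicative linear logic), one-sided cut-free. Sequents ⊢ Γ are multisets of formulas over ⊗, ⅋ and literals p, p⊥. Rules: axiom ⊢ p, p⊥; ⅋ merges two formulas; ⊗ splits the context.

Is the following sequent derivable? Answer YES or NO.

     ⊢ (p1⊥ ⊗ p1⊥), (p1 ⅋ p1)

Derivation trace:
[⅋]  ⊢ (p1⊥ ⊗ p1⊥), (p1 ⅋ p1)
  [⊗]  ⊢ p1, p1, (p1⊥ ⊗ p1⊥)
    [Ax]  ⊢ p1, p1⊥
    [Ax]  ⊢ p1, p1⊥

Result: YES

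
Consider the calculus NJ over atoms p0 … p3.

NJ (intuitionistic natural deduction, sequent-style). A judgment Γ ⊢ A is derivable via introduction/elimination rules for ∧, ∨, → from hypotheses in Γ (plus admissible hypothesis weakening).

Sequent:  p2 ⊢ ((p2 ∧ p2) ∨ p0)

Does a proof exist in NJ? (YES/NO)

Derivation (root first):
[∨I₁] p2 ⊢ ((p2 ∧ p2) ∨ p0)
  [∧I] p2 ⊢ (p2 ∧ p2)
    [Ax] p2 ⊢ p2
    [Ax] p2 ⊢ p2

Result: YES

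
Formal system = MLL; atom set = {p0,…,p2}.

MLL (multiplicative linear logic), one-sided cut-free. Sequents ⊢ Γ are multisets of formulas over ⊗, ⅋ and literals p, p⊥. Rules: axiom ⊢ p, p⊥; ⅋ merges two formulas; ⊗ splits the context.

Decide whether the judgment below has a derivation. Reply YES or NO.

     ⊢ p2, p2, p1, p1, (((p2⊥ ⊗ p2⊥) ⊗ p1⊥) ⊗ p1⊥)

Derivation trace:
[⊗]  ⊢ p2, p2, p1, p1, (((p2⊥ ⊗ p2⊥) ⊗ p1⊥) ⊗ p1⊥)
  [⊗]  ⊢ p2, p2, p1, ((p2⊥ ⊗ p2⊥) ⊗ p1⊥)
    [⊗]  ⊢ p2, p2, (p2⊥ ⊗ p2⊥)
      [Ax]  ⊢ p2, p2⊥
      [Ax]  ⊢ p2, p2⊥
    [Ax]  ⊢ p1, p1⊥
  [Ax]  ⊢ p1, p1⊥

Result: YES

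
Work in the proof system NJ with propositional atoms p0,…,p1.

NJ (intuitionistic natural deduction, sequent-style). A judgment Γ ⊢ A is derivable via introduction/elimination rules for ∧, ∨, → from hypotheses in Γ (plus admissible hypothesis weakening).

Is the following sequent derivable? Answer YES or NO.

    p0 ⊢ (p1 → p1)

Proof tree:
[Wk] p0 ⊢ (p1 → p1)
  [→I]  ⊢ (p1 → p1)
    [Ax] p1 ⊢ p1

Result: YES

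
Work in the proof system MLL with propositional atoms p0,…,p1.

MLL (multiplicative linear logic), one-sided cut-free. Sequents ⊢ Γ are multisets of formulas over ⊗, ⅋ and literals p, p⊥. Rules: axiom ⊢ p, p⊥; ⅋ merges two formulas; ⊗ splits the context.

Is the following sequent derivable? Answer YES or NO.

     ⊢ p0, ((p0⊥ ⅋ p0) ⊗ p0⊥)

Derivation (root first):
[⊗]  ⊢ p0, ((p0⊥ ⅋ p0) ⊗ p0⊥)
  [⅋]  ⊢ (p0⊥ ⅋ p0)
    [Ax]  ⊢ p0, p0⊥
  [Ax]  ⊢ p0, p0⊥

Result: YES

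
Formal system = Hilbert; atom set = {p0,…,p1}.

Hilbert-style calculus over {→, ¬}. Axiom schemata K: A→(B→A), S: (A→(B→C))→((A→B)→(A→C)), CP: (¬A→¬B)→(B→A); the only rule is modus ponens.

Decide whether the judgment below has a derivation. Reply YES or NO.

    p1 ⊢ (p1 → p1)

Derivation trace:
[MP] p1 ⊢ (p1 → p1)
  [K]  ⊢ (p1 → (p1 → p1))
  [MP] p1 ⊢ p1
    [MP] p1 ⊢ (p1 → p1)
      [K]  ⊢ (p1 → (p1 → p1))
      [Hyp] p1 ⊢ p1
    [Hyp] p1 ⊢ p1

Result: YES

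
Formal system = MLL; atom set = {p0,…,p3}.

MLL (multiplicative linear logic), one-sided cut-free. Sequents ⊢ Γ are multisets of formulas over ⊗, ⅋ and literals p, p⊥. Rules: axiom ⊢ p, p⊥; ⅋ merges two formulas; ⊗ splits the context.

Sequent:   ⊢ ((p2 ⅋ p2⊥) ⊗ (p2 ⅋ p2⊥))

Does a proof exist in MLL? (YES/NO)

Derivation (root first):
[⊗]  ⊢ ((p2 ⅋ p2⊥) ⊗ (p2 ⅋ p2⊥))
  [⅋]  ⊢ (p2 ⅋ p2⊥)
    [Ax]  ⊢ p2, p2⊥
  [⅋]  ⊢ (p2 ⅋ p2⊥)
    [Ax]  ⊢ p2, p2⊥

Result: YES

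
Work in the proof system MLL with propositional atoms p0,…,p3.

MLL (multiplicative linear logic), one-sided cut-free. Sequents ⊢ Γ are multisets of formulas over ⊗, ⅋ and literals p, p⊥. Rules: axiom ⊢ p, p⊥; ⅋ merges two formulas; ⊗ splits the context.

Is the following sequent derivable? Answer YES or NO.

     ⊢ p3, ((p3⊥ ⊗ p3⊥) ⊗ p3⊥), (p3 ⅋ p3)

Derivation trace:
[⅋]  ⊢ p3, ((p3⊥ ⊗ p3⊥) ⊗ p3⊥), (p3 ⅋ p3)
  [⊗]  ⊢ p3, p3, p3, ((p3⊥ ⊗ p3⊥) ⊗ p3⊥)
    [⊗]  ⊢ p3, p3, (p3⊥ ⊗ p3⊥)
      [Ax]  ⊢ p3, p3⊥
      [Ax]  ⊢ p3, p3⊥
    [Ax]  ⊢ p3, p3⊥

Result: YES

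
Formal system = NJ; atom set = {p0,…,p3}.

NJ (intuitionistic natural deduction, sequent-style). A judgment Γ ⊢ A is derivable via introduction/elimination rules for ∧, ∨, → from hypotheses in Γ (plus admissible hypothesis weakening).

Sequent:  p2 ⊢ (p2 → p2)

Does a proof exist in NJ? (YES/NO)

Derivation trace:
[→I] p2 ⊢ (p2 → p2)
  [Wk] p2, p2 ⊢ p2
    [Ax] p2 ⊢ p2

Result: YES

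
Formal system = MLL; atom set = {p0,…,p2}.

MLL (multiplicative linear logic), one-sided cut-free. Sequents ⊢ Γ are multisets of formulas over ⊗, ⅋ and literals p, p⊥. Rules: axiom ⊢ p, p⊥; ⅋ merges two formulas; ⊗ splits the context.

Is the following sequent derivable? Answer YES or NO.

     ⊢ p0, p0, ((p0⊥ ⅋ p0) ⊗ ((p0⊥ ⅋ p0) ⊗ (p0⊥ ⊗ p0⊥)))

Derivation trace:
[⊗]  ⊢ p0, p0, ((p0⊥ ⅋ p0) ⊗ ((p0⊥ ⅋ p0) ⊗ (p0⊥ ⊗ p0⊥)))
  [⅋]  ⊢ (p0⊥ ⅋ p0)
    [Ax]  ⊢ p0, p0⊥
  [⊗]  ⊢ p0, p0, ((p0⊥ ⅋ p0) ⊗ (p0⊥ ⊗ p0⊥))
    [⅋]  ⊢ (p0⊥ ⅋ p0)
      [Ax]  ⊢ p0, p0⊥
    [⊗]  ⊢ p0, p0, (p0⊥ ⊗ p0⊥)
      [Ax]  ⊢ p0, p0⊥
      [Ax]  ⊢ p0, p0⊥

Result: YES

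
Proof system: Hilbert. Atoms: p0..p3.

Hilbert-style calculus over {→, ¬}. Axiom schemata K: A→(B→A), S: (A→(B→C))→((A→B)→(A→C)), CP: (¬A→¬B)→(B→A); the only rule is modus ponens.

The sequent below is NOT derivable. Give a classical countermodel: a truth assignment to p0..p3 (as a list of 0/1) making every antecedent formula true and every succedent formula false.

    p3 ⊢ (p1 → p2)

Search for a countermodel by truth-table:
  v=0000: Γ:[p3=F] Δ:[(p1 → p2)=T] refutes=False
  v=0001: Γ:[p3=T] Δ:[(p1 → p2)=T] refutes=False
  v=0010: Γ:[p3=F] Δ:[(p1 → p2)=T] refutes=False
  v=0011: Γ:[p3=T] Δ:[(p1 → p2)=T] refutes=False
  v=0100: Γ:[p3=F] Δ:[(p1 → p2)=F] refutes=False
  v=0101: Γ:[p3=T] Δ:[(p1 → p2)=F] refutes=True  ← countermodel

Result: [0, 1, 0, 1]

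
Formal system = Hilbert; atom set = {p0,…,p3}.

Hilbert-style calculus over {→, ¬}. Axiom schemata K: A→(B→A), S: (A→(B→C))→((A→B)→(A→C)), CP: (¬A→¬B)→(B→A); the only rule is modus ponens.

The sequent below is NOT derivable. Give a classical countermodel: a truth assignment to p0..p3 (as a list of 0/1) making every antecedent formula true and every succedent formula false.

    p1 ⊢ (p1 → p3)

Enumerate valuations to refute Γ ⊢ Δ:
  v=0000: Γ:[p1=F] Δ:[(p1 → p3)=T] refutes=False
  v=0001: Γ:[p1=F] Δ:[(p1 → p3)=T] refutes=False
  v=0010: Γ:[p1=F] Δ:[(p1 → p3)=T] refutes=False
  v=0011: Γ:[p1=F] Δ:[(p1 → p3)=T] refutes=False
  v=0100: Γ:[p1=T] Δ:[(p1 → p3)=F] refutes=True  ← countermodel

Result: [0, 1, 0, 0]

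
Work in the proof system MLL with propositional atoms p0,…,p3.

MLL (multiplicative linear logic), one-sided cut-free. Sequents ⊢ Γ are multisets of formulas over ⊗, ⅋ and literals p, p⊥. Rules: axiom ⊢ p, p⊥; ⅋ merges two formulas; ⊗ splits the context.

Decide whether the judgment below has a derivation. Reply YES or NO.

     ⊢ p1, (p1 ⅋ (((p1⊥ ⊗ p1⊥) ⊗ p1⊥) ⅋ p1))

Proof tree:
[⅋]  ⊢ p1, (p1 ⅋ (((p1⊥ ⊗ p1⊥) ⊗ p1⊥) ⅋ p1))
  [⅋]  ⊢ p1, p1, (((p1⊥ ⊗ p1⊥) ⊗ p1⊥) ⅋ p1)
    [⊗]  ⊢ p1, p1, p1, ((p1⊥ ⊗ p1⊥) ⊗ p1⊥)
      [⊗]  ⊢ p1, p1, (p1⊥ ⊗ p1⊥)
        [Ax]  ⊢ p1, p1⊥
        [Ax]  ⊢ p1, p1⊥
      [Ax]  ⊢ p1, p1⊥

Result: YES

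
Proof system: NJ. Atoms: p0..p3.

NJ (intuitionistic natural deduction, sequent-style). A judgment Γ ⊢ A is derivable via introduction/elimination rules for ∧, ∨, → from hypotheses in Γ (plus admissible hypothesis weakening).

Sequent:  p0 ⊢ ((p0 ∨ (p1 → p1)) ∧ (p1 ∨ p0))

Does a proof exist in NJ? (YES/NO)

Derivation trace:
[∧I] p0 ⊢ ((p0 ∨ (p1 → p1)) ∧ (p1 ∨ p0))
  [∨I₂]  ⊢ (p0 ∨ (p1 → p1))
    [→I]  ⊢ (p1 → p1)
      [Ax] p1 ⊢ p1
  [∨I₂] p0 ⊢ (p1 ∨ p0)
    [Ax] p0 ⊢ p0

Result: YES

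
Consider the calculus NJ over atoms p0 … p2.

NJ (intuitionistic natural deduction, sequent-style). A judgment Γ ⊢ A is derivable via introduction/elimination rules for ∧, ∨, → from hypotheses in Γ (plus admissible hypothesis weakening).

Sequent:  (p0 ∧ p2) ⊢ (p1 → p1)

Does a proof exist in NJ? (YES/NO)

Derivation (root first):
[Wk] (p0 ∧ p2) ⊢ (p1 → p1)
  [→I]  ⊢ (p1 → p1)
    [Ax] p1 ⊢ p1

Result: YES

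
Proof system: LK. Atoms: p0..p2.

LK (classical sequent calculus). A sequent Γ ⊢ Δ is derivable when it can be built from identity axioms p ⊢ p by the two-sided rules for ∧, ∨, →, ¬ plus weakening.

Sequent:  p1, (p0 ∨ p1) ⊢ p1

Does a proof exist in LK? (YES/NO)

Derivation (root first):
[∨L] p1, (p0 ∨ p1) ⊢ p1
  [WL] p1, p0 ⊢ p1
    [Ax] p1 ⊢ p1
  [Ax] p1 ⊢ p1

Result: YES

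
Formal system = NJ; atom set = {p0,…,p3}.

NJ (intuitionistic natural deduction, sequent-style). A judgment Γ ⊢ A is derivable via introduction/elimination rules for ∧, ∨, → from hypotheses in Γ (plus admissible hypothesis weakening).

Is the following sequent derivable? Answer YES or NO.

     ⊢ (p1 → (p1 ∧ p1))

Derivation trace:
[→I]  ⊢ (p1 → (p1 ∧ p1))
  [∧I] p1 ⊢ (p1 ∧ p1)
    [Ax] p1 ⊢ p1
    [Ax] p1 ⊢ p1

Result: YES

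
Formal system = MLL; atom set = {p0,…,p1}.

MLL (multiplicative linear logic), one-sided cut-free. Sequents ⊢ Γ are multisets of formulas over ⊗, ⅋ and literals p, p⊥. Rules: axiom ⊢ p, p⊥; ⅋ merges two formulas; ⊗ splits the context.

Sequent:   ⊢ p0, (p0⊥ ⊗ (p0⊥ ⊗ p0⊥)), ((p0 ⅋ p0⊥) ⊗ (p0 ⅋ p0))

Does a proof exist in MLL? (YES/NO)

Proof tree:
[⊗]  ⊢ p0, (p0⊥ ⊗ (p0⊥ ⊗ p0⊥)), ((p0 ⅋ p0⊥) ⊗ (p0 ⅋ p0))
  [⅋]  ⊢ (p0 ⅋ p0⊥)
    [Ax]  ⊢ p0, p0⊥
  [⅋]  ⊢ p0, (p0⊥ ⊗ (p0⊥ ⊗ p0⊥)), (p0 ⅋ p0)
    [⊗]  ⊢ p0, p0, p0, (p0⊥ ⊗ (p0⊥ ⊗ p0⊥))
      [Ax]  ⊢ p0, p0⊥
      [⊗]  ⊢ p0, p0, (p0⊥ ⊗ p0⊥)
        [Ax]  ⊢ p0, p0⊥
        [Ax]  ⊢ p0, p0⊥

Result: YES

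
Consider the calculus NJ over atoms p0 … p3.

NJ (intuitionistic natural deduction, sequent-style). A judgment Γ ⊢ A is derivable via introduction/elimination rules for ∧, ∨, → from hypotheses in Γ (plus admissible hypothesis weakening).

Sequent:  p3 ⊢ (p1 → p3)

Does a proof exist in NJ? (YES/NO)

Derivation (root first):
[→I] p3 ⊢ (p1 → p3)
  [Wk] p3, p1 ⊢ p3
    [Ax] p3 ⊢ p3

Result: YES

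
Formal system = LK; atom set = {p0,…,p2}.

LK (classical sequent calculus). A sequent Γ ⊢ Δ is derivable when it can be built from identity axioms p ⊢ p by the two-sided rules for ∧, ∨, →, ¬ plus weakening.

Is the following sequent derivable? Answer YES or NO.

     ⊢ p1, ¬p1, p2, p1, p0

Proof tree:
[WR]  ⊢ p1, ¬p1, p2, p1, p0
  [WR]  ⊢ p1, ¬p1, p2, p1
    [WR]  ⊢ p1, ¬p1, p2
      [¬R]  ⊢ p1, ¬p1
        [Ax] p1 ⊢ p1

Result: YES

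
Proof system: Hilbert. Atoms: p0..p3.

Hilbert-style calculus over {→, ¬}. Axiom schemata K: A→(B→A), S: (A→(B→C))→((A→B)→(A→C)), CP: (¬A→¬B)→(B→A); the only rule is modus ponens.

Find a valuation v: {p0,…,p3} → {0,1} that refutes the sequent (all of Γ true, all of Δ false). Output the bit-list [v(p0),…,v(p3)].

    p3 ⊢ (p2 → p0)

Search for a countermodel by truth-table:
  v=0000: Γ:[p3=F] Δ:[(p2 → p0)=T] refutes=False
  v=0001: Γ:[p3=T] Δ:[(p2 → p0)=T] refutes=False
  v=0010: Γ:[p3=F] Δ:[(p2 → p0)=F] refutes=False
  v=0011: Γ:[p3=T] Δ:[(p2 → p0)=F] refutes=True  ← countermodel

Result: [0, 0, 1, 1]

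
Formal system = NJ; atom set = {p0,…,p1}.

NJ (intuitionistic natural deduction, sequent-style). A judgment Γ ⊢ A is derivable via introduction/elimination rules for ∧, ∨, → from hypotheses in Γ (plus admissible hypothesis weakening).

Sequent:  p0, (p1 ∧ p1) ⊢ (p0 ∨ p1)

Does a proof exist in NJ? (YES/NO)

Derivation trace:
[∨I₁] p0, (p1 ∧ p1) ⊢ (p0 ∨ p1)
  [Wk] p0, (p1 ∧ p1) ⊢ p0
    [Ax] p0 ⊢ p0

Result: YES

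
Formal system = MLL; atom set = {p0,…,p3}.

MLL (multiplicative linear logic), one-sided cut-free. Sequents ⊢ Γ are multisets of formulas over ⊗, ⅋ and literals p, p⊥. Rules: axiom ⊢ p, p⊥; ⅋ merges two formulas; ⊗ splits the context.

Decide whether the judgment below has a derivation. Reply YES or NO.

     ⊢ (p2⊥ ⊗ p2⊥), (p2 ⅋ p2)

Proof tree:
[⅋]  ⊢ (p2⊥ ⊗ p2⊥), (p2 ⅋ p2)
  [⊗]  ⊢ p2, p2, (p2⊥ ⊗ p2⊥)
    [Ax]  ⊢ p2, p2⊥
    [Ax]  ⊢ p2, p2⊥

Result: YES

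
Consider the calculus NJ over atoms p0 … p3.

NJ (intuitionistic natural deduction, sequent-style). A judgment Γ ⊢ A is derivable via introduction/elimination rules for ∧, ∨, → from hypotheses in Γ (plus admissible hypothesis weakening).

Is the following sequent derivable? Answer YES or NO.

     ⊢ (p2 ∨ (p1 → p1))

Proof tree:
[∨I₂]  ⊢ (p2 ∨ (p1 → p1))
  [→I]  ⊢ (p1 → p1)
    [Ax] p1 ⊢ p1

Result: YES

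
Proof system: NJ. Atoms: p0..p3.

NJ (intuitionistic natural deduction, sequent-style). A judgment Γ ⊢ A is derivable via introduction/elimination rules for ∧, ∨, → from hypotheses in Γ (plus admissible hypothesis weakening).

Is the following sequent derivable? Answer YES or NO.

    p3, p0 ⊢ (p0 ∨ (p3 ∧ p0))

Derivation trace:
[∨I₂] p3, p0 ⊢ (p0 ∨ (p3 ∧ p0))
  [∧I] p3, p0 ⊢ (p3 ∧ p0)
    [Ax] p3 ⊢ p3
    [Ax] p0 ⊢ p0

Result: YES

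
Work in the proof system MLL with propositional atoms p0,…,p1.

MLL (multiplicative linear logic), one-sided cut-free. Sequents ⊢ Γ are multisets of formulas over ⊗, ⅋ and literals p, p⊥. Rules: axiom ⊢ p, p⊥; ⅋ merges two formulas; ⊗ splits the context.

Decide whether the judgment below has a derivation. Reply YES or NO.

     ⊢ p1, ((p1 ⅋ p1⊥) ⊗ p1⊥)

Derivation trace:
[⊗]  ⊢ p1, ((p1 ⅋ p1⊥) ⊗ p1⊥)
  [⅋]  ⊢ (p1 ⅋ p1⊥)
    [Ax]  ⊢ p1, p1⊥
  [Ax]  ⊢ p1, p1⊥

Result: YES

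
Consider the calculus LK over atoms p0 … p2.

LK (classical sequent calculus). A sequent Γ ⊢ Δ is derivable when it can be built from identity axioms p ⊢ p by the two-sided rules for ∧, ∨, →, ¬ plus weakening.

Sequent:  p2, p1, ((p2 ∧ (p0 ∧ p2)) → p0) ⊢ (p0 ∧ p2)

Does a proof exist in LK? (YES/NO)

Search for a countermodel by truth-table:
  v=000: Γ:[p2=F, p1=F, ((p2 ∧ (p0 ∧ p2)) → p0)=T] Δ:[(p0 ∧ p2)=F] refutes=False
  v=001: Γ:[p2=T, p1=F, ((p2 ∧ (p0 ∧ p2)) → p0)=T] Δ:[(p0 ∧ p2)=F] refutes=False
  v=010: Γ:[p2=F, p1=T, ((p2 ∧ (p0 ∧ p2)) → p0)=T] Δ:[(p0 ∧ p2)=F] refutes=False
  v=011: Γ:[p2=T, p1=T, ((p2 ∧ (p0 ∧ p2)) → p0)=T] Δ:[(p0 ∧ p2)=F] refutes=True  ← countermodel

Result: NO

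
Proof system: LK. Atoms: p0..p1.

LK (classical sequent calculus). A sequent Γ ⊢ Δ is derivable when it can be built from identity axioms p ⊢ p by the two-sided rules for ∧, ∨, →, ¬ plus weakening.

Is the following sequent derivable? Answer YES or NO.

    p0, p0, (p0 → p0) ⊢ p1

Search for a countermodel by truth-table:
  v=00: Γ:[p0=F, p0=F, (p0 → p0)=T] Δ:[p1=F] refutes=False
  v=01: Γ:[p0=F, p0=F, (p0 → p0)=T] Δ:[p1=T] refutes=False
  v=10: Γ:[p0=T, p0=T, (p0 → p0)=T] Δ:[p1=F] refutes=True  ← countermodel

Result: NO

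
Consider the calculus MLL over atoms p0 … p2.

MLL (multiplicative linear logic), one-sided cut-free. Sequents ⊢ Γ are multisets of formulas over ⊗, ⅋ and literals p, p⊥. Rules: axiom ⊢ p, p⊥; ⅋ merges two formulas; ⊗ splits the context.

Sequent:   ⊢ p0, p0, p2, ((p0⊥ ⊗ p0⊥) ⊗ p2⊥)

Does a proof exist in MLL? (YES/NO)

Proof tree:
[⊗]  ⊢ p0, p0, p2, ((p0⊥ ⊗ p0⊥) ⊗ p2⊥)
  [⊗]  ⊢ p0, p0, (p0⊥ ⊗ p0⊥)
    [Ax]  ⊢ p0, p0⊥
    [Ax]  ⊢ p0, p0⊥
  [Ax]  ⊢ p2, p2⊥

Result: YES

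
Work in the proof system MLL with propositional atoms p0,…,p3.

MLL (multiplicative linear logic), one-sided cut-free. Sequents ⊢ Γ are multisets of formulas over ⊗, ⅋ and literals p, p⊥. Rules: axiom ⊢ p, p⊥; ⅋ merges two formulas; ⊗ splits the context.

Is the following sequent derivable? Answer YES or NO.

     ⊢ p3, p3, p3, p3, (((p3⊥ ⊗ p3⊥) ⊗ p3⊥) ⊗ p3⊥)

Proof tree:
[⊗]  ⊢ p3, p3, p3, p3, (((p3⊥ ⊗ p3⊥) ⊗ p3⊥) ⊗ p3⊥)
  [⊗]  ⊢ p3, p3, p3, ((p3⊥ ⊗ p3⊥) ⊗ p3⊥)
    [⊗]  ⊢ p3, p3, (p3⊥ ⊗ p3⊥)
      [Ax]  ⊢ p3, p3⊥
      [Ax]  ⊢ p3, p3⊥
    [Ax]  ⊢ p3, p3⊥
  [Ax]  ⊢ p3, p3⊥

Result: YES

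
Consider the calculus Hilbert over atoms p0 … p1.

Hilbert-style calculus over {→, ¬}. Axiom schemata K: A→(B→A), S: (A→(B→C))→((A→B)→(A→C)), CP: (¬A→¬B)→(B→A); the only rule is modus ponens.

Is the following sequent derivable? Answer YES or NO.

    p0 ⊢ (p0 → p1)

Search for a countermodel by truth-table:
  v=00: Γ:[p0=F] Δ:[(p0 → p1)=T] refutes=False
  v=01: Γ:[p0=F] Δ:[(p0 → p1)=T] refutes=False
  v=10: Γ:[p0=T] Δ:[(p0 → p1)=F] refutes=True  ← countermodel

Result: NO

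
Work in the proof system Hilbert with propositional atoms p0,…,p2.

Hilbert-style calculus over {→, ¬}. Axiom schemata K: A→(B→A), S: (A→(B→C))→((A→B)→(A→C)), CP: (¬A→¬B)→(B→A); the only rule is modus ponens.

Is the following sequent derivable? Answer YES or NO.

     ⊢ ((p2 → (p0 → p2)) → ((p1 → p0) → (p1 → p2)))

Enumerate valuations to refute Γ ⊢ Δ:
  v=000: Γ:[] Δ:[((p2 → (p0 → p2)) → ((p1 → p0) → (p1 → p2)))=T] refutes=False
  v=001: Γ:[] Δ:[((p2 → (p0 → p2)) → ((p1 → p0) → (p1 → p2)))=T] refutes=False
  v=010: Γ:[] Δ:[((p2 → (p0 → p2)) → ((p1 → p0) → (p1 → p2)))=T] refutes=False
  v=011: Γ:[] Δ:[((p2 → (p0 → p2)) → ((p1 → p0) → (p1 → p2)))=T] refutes=False
  v=100: Γ:[] Δ:[((p2 → (p0 → p2)) → ((p1 → p0) → (p1 → p2)))=T] refutes=False
  v=101: Γ:[] Δ:[((p2 → (p0 → p2)) → ((p1 → p0) → (p1 → p2)))=T] refutes=False
  v=110: Γ:[] Δ:[((p2 → (p0 → p2)) → ((p1 → p0) → (p1 → p2)))=F] refutes=True  ← countermodel

Result: NO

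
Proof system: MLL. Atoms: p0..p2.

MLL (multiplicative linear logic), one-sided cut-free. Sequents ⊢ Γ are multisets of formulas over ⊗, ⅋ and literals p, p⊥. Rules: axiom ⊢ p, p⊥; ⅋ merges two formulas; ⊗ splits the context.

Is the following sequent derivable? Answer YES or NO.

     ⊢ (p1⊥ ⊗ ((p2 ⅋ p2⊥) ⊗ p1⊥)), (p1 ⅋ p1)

Derivation trace:
[⅋]  ⊢ (p1⊥ ⊗ ((p2 ⅋ p2⊥) ⊗ p1⊥)), (p1 ⅋ p1)
  [⊗]  ⊢ p1, p1, (p1⊥ ⊗ ((p2 ⅋ p2⊥) ⊗ p1⊥))
    [Ax]  ⊢ p1, p1⊥
    [⊗]  ⊢ p1, ((p2 ⅋ p2⊥) ⊗ p1⊥)
      [⅋]  ⊢ (p2 ⅋ p2⊥)
        [Ax]  ⊢ p2, p2⊥
      [Ax]  ⊢ p1, p1⊥

Result: YES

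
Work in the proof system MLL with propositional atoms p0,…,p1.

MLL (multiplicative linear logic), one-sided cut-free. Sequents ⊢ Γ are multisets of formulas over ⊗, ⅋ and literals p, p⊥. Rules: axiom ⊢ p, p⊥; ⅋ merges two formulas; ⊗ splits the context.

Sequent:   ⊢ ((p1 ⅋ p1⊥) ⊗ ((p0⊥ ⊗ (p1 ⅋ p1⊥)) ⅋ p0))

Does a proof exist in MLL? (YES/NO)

Derivation trace:
[⊗]  ⊢ ((p1 ⅋ p1⊥) ⊗ ((p0⊥ ⊗ (p1 ⅋ p1⊥)) ⅋ p0))
  [⅋]  ⊢ (p1 ⅋ p1⊥)
    [Ax]  ⊢ p1, p1⊥
  [⅋]  ⊢ ((p0⊥ ⊗ (p1 ⅋ p1⊥)) ⅋ p0)
    [⊗]  ⊢ p0, (p0⊥ ⊗ (p1 ⅋ p1⊥))
      [Ax]  ⊢ p0, p0⊥
      [⅋]  ⊢ (p1 ⅋ p1⊥)
        [Ax]  ⊢ p1, p1⊥

Result: YES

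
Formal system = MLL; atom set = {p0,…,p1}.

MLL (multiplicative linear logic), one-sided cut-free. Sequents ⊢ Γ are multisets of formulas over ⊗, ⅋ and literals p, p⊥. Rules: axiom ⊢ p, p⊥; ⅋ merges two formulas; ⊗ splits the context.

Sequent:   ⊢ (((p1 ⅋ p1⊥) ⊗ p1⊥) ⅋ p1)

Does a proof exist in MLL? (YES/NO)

Proof tree:
[⅋]  ⊢ (((p1 ⅋ p1⊥) ⊗ p1⊥) ⅋ p1)
  [⊗]  ⊢ p1, ((p1 ⅋ p1⊥) ⊗ p1⊥)
    [⅋]  ⊢ (p1 ⅋ p1⊥)
      [Ax]  ⊢ p1, p1⊥
    [Ax]  ⊢ p1, p1⊥

Result: YES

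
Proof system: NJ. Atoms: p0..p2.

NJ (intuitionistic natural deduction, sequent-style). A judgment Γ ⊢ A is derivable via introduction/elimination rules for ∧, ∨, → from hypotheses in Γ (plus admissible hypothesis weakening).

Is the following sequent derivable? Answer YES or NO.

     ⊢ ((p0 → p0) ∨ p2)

Derivation trace:
[∨I₁]  ⊢ ((p0 → p0) ∨ p2)
  [→I]  ⊢ (p0 → p0)
    [Ax] p0 ⊢ p0

Result: YES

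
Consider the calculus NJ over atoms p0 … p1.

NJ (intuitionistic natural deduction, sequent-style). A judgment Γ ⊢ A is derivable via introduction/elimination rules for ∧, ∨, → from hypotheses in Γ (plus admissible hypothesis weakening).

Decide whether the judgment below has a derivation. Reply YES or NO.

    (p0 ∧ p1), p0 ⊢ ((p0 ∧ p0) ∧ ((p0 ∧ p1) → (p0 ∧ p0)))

Derivation (root first):
[∧I] (p0 ∧ p1), p0 ⊢ ((p0 ∧ p0) ∧ ((p0 ∧ p1) → (p0 ∧ p0)))
  [∧I] (p0 ∧ p1), p0 ⊢ (p0 ∧ p0)
    [Wk] p0, (p0 ∧ p1) ⊢ p0
      [Ax] p0 ⊢ p0
    [Ax] p0 ⊢ p0
  [→I] p0 ⊢ ((p0 ∧ p1) → (p0 ∧ p0))
    [∧I] (p0 ∧ p1), p0 ⊢ (p0 ∧ p0)
      [Wk] p0, (p0 ∧ p1) ⊢ p0
        [Ax] p0 ⊢ p0
      [Ax] p0 ⊢ p0

Result: YES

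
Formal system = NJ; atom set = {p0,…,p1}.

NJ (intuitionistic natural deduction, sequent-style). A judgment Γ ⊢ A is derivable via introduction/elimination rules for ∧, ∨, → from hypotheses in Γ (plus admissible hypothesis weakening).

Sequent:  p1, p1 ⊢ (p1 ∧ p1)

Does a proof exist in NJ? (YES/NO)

Proof tree:
[Wk] p1, p1 ⊢ (p1 ∧ p1)
  [∧I] p1 ⊢ (p1 ∧ p1)
    [Ax] p1 ⊢ p1
    [Ax] p1 ⊢ p1

Result: YES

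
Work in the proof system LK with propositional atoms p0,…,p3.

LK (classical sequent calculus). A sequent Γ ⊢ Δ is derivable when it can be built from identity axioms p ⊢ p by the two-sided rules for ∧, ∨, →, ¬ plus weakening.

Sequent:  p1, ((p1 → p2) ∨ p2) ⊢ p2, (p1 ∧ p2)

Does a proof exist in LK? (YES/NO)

Derivation (root first):
[∨L] p1, ((p1 → p2) ∨ p2) ⊢ p2, (p1 ∧ p2)
  [→L] p1, (p1 → p2) ⊢ p2
    [Ax] p1 ⊢ p1
    [Ax] p2 ⊢ p2
  [∧R] p1, p2 ⊢ (p1 ∧ p2)
    [Ax] p1 ⊢ p1
    [Ax] p2 ⊢ p2

Result: YES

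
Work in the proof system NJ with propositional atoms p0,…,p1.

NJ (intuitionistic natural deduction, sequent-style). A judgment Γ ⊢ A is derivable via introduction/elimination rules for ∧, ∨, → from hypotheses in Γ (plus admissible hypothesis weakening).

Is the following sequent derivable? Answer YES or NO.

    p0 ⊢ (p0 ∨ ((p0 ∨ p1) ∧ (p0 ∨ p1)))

Derivation trace:
[∨I₂] p0 ⊢ (p0 ∨ ((p0 ∨ p1) ∧ (p0 ∨ p1)))
  [∧I] p0 ⊢ ((p0 ∨ p1) ∧ (p0 ∨ p1))
    [∨I₁] p0 ⊢ (p0 ∨ p1)
      [Ax] p0 ⊢ p0
    [∨I₁] p0 ⊢ (p0 ∨ p1)
      [Ax] p0 ⊢ p0

Result: YES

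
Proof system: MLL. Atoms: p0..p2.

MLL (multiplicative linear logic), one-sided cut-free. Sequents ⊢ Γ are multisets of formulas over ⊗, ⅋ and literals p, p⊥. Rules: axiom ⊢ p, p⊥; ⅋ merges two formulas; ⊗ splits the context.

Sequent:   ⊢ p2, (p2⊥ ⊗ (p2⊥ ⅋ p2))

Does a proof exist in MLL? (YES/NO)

Derivation trace:
[⊗]  ⊢ p2, (p2⊥ ⊗ (p2⊥ ⅋ p2))
  [Ax]  ⊢ p2, p2⊥
  [⅋]  ⊢ (p2⊥ ⅋ p2)
    [Ax]  ⊢ p2, p2⊥

Result: YES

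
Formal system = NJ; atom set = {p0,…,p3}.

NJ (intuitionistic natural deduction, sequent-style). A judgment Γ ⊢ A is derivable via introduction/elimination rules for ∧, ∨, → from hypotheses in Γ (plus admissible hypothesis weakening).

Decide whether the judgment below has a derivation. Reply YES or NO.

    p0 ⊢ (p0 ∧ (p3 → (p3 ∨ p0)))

Derivation (root first):
[∧I] p0 ⊢ (p0 ∧ (p3 → (p3 ∨ p0)))
  [Ax] p0 ⊢ p0
  [→I]  ⊢ (p3 → (p3 ∨ p0))
    [∨I₁] p3 ⊢ (p3 ∨ p0)
      [Ax] p3 ⊢ p3

Result: YES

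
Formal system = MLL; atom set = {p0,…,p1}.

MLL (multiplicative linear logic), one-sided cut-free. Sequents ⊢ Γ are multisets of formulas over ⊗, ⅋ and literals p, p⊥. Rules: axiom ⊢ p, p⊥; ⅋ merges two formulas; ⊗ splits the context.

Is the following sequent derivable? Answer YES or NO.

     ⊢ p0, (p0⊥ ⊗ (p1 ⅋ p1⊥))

Proof tree:
[⊗]  ⊢ p0, (p0⊥ ⊗ (p1 ⅋ p1⊥))
  [Ax]  ⊢ p0, p0⊥
  [⅋]  ⊢ (p1 ⅋ p1⊥)
    [Ax]  ⊢ p1, p1⊥

Result: YES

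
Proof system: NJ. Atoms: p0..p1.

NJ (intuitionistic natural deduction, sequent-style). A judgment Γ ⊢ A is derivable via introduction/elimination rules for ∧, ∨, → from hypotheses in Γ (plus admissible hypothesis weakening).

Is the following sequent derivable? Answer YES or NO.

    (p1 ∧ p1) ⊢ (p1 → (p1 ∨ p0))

Proof tree:
[→I] (p1 ∧ p1) ⊢ (p1 → (p1 ∨ p0))
  [Wk] p1, (p1 ∧ p1) ⊢ (p1 ∨ p0)
    [∨I₁] p1 ⊢ (p1 ∨ p0)
      [Ax] p1 ⊢ p1

Result: YES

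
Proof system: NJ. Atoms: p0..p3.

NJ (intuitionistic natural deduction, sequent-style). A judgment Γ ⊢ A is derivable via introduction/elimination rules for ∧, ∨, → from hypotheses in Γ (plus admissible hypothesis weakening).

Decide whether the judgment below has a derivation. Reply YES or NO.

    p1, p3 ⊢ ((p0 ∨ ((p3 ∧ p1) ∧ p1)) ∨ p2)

Proof tree:
[∨I₁] p1, p3 ⊢ ((p0 ∨ ((p3 ∧ p1) ∧ p1)) ∨ p2)
  [∨I₂] p1, p3 ⊢ (p0 ∨ ((p3 ∧ p1) ∧ p1))
    [∧I] p1, p3 ⊢ ((p3 ∧ p1) ∧ p1)
      [∧I] p1, p3 ⊢ (p3 ∧ p1)
        [Ax] p3 ⊢ p3
        [Ax] p1 ⊢ p1
      [Ax] p1 ⊢ p1

Result: YES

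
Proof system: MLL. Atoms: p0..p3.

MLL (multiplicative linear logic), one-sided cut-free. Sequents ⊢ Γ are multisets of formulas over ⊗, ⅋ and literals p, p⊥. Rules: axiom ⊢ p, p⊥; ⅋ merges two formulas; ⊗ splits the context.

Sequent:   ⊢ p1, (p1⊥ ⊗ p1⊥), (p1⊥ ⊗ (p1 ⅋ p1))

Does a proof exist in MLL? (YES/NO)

Derivation trace:
[⊗]  ⊢ p1, (p1⊥ ⊗ p1⊥), (p1⊥ ⊗ (p1 ⅋ p1))
  [Ax]  ⊢ p1, p1⊥
  [⅋]  ⊢ (p1⊥ ⊗ p1⊥), (p1 ⅋ p1)
    [⊗]  ⊢ p1, p1, (p1⊥ ⊗ p1⊥)
      [Ax]  ⊢ p1, p1⊥
      [Ax]  ⊢ p1, p1⊥

Result: YES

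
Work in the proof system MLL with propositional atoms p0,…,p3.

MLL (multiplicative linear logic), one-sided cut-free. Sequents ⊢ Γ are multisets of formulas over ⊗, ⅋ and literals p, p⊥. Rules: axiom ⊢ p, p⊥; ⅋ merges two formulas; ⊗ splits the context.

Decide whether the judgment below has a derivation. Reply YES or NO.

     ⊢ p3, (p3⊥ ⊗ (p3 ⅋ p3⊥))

Derivation (root first):
[⊗]  ⊢ p3, (p3⊥ ⊗ (p3 ⅋ p3⊥))
  [Ax]  ⊢ p3, p3⊥
  [⅋]  ⊢ (p3 ⅋ p3⊥)
    [Ax]  ⊢ p3, p3⊥

Result: YES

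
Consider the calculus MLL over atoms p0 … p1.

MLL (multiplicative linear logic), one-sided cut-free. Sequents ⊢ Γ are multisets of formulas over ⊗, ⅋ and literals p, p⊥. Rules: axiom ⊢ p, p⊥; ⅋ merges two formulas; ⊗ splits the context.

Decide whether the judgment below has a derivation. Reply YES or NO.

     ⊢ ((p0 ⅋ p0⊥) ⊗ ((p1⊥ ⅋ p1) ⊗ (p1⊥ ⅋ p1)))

Derivation (root first):
[⊗]  ⊢ ((p0 ⅋ p0⊥) ⊗ ((p1⊥ ⅋ p1) ⊗ (p1⊥ ⅋ p1)))
  [⅋]  ⊢ (p0 ⅋ p0⊥)
    [Ax]  ⊢ p0, p0⊥
  [⊗]  ⊢ ((p1⊥ ⅋ p1) ⊗ (p1⊥ ⅋ p1))
    [⅋]  ⊢ (p1⊥ ⅋ p1)
      [Ax]  ⊢ p1, p1⊥
    [⅋]  ⊢ (p1⊥ ⅋ p1)
      [Ax]  ⊢ p1, p1⊥

Result: YES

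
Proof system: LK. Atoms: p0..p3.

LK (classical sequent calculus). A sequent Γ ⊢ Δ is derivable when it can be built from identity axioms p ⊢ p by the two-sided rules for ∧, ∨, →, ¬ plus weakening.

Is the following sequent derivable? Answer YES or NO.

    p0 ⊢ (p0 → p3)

Truth-table refutation:
  v=0000: Γ:[p0=F] Δ:[(p0 → p3)=T] refutes=False
  v=0001: Γ:[p0=F] Δ:[(p0 → p3)=T] refutes=False
  v=0010: Γ:[p0=F] Δ:[(p0 → p3)=T] refutes=False
  v=0011: Γ:[p0=F] Δ:[(p0 → p3)=T] refutes=False
  v=0100: Γ:[p0=F] Δ:[(p0 → p3)=T] refutes=False
  v=0101: Γ:[p0=F] Δ:[(p0 → p3)=T] refutes=False
  v=0110: Γ:[p0=F] Δ:[(p0 → p3)=T] refutes=False
  v=0111: Γ:[p0=F] Δ:[(p0 → p3)=T] refutes=False
  v=1000: Γ:[p0=T] Δ:[(p0 → p3)=F] refutes=True  ← countermodel

Result: NO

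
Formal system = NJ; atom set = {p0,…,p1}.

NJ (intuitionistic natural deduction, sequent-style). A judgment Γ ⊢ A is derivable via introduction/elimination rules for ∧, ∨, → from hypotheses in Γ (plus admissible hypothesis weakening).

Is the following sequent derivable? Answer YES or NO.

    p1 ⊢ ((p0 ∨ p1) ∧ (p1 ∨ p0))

Derivation trace:
[∧I] p1 ⊢ ((p0 ∨ p1) ∧ (p1 ∨ p0))
  [∨I₂] p1 ⊢ (p0 ∨ p1)
    [Ax] p1 ⊢ p1
  [∨I₁] p1 ⊢ (p1 ∨ p0)
    [Ax] p1 ⊢ p1

Result: YES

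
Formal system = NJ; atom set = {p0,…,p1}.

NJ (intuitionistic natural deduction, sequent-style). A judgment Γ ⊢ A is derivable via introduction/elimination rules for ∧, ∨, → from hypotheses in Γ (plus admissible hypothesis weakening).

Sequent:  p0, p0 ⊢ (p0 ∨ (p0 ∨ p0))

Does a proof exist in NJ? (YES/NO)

Derivation trace:
[∨I₂] p0, p0 ⊢ (p0 ∨ (p0 ∨ p0))
  [∨I₁] p0, p0 ⊢ (p0 ∨ p0)
    [Wk] p0, p0 ⊢ p0
      [Ax] p0 ⊢ p0

Result: YES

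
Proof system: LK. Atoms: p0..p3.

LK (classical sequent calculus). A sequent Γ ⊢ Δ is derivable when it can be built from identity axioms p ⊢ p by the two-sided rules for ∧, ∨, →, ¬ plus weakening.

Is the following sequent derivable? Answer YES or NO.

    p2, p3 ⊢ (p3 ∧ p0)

Search for a countermodel by truth-table:
  v=0000: Γ:[p2=F, p3=F] Δ:[(p3 ∧ p0)=F] refutes=False
  v=0001: Γ:[p2=F, p3=T] Δ:[(p3 ∧ p0)=F] refutes=False
  v=0010: Γ:[p2=T, p3=F] Δ:[(p3 ∧ p0)=F] refutes=False
  v=0011: Γ:[p2=T, p3=T] Δ:[(p3 ∧ p0)=F] refutes=True  ← countermodel

Result: NO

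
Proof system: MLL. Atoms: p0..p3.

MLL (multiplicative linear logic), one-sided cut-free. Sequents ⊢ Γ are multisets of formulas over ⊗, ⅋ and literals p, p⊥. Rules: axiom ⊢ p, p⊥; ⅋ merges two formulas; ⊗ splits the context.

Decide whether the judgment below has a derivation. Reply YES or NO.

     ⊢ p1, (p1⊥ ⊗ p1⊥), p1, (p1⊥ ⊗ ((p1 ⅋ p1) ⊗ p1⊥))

Proof tree:
[⊗]  ⊢ p1, (p1⊥ ⊗ p1⊥), p1, (p1⊥ ⊗ ((p1 ⅋ p1) ⊗ p1⊥))
  [Ax]  ⊢ p1, p1⊥
  [⊗]  ⊢ (p1⊥ ⊗ p1⊥), p1, ((p1 ⅋ p1) ⊗ p1⊥)
    [⅋]  ⊢ (p1⊥ ⊗ p1⊥), (p1 ⅋ p1)
      [⊗]  ⊢ p1, p1, (p1⊥ ⊗ p1⊥)
        [Ax]  ⊢ p1, p1⊥
        [Ax]  ⊢ p1, p1⊥
    [Ax]  ⊢ p1, p1⊥

Result: YES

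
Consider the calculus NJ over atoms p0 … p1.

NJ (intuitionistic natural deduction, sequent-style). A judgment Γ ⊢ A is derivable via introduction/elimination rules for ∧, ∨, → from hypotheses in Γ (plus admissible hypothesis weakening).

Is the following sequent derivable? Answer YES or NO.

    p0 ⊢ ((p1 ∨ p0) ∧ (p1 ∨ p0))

Derivation trace:
[∧I] p0 ⊢ ((p1 ∨ p0) ∧ (p1 ∨ p0))
  [∨I₂] p0 ⊢ (p1 ∨ p0)
    [Ax] p0 ⊢ p0
  [∨I₂] p0 ⊢ (p1 ∨ p0)
    [Ax] p0 ⊢ p0

Result: YES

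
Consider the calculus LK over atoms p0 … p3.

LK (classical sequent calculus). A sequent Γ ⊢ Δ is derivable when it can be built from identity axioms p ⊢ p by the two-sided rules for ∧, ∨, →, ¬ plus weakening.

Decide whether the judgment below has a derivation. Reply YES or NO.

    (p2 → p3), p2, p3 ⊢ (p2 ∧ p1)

Truth-table refutation:
  v=0000: Γ:[(p2 → p3)=T, p2=F, p3=F] Δ:[(p2 ∧ p1)=F] refutes=False
  v=0001: Γ:[(p2 → p3)=T, p2=F, p3=T] Δ:[(p2 ∧ p1)=F] refutes=False
  v=0010: Γ:[(p2 → p3)=F, p2=T, p3=F] Δ:[(p2 ∧ p1)=F] refutes=False
  v=0011: Γ:[(p2 → p3)=T, p2=T, p3=T] Δ:[(p2 ∧ p1)=F] refutes=True  ← countermodel

Result: NO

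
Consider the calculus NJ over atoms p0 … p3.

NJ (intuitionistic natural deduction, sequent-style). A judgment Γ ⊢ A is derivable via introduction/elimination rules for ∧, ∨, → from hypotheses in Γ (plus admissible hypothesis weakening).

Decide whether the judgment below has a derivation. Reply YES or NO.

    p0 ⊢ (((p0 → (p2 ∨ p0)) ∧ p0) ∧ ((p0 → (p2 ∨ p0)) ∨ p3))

Derivation trace:
[∧I] p0 ⊢ (((p0 → (p2 ∨ p0)) ∧ p0) ∧ ((p0 → (p2 ∨ p0)) ∨ p3))
  [∧I] p0 ⊢ ((p0 → (p2 ∨ p0)) ∧ p0)
    [→I]  ⊢ (p0 → (p2 ∨ p0))
      [∨I₂] p0 ⊢ (p2 ∨ p0)
        [Ax] p0 ⊢ p0
    [Ax] p0 ⊢ p0
  [∨I₁]  ⊢ ((p0 → (p2 ∨ p0)) ∨ p3)
    [→I]  ⊢ (p0 → (p2 ∨ p0))
      [∨I₂] p0 ⊢ (p2 ∨ p0)
        [Ax] p0 ⊢ p0

Result: YES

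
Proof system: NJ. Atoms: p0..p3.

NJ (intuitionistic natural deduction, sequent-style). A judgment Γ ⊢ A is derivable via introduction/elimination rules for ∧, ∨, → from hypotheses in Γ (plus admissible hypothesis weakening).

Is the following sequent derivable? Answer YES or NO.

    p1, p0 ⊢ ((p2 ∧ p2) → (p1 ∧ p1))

Derivation trace:
[Wk] p1, p0 ⊢ ((p2 ∧ p2) → (p1 ∧ p1))
  [→I] p1 ⊢ ((p2 ∧ p2) → (p1 ∧ p1))
    [∧I] p1, (p2 ∧ p2) ⊢ (p1 ∧ p1)
      [Wk] p1, (p2 ∧ p2) ⊢ p1
        [Ax] p1 ⊢ p1
      [Wk] p1, (p2 ∧ p2) ⊢ p1
        [Ax] p1 ⊢ p1

Result: YES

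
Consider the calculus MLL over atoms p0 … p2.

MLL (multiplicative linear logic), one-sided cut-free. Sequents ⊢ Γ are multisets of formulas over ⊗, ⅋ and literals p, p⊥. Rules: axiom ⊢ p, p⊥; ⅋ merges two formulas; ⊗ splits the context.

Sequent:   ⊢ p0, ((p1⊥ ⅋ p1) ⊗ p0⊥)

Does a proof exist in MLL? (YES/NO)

Derivation trace:
[⊗]  ⊢ p0, ((p1⊥ ⅋ p1) ⊗ p0⊥)
  [⅋]  ⊢ (p1⊥ ⅋ p1)
    [Ax]  ⊢ p1, p1⊥
  [Ax]  ⊢ p0, p0⊥

Result: YES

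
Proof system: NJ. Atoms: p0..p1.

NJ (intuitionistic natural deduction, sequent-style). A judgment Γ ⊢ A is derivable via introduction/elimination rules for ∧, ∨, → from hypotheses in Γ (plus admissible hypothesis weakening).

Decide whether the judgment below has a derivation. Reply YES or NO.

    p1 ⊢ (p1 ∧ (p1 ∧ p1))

Derivation (root first):
[∧I] p1 ⊢ (p1 ∧ (p1 ∧ p1))
  [Ax] p1 ⊢ p1
  [∧I] p1 ⊢ (p1 ∧ p1)
    [Ax] p1 ⊢ p1
    [Ax] p1 ⊢ p1

Result: YES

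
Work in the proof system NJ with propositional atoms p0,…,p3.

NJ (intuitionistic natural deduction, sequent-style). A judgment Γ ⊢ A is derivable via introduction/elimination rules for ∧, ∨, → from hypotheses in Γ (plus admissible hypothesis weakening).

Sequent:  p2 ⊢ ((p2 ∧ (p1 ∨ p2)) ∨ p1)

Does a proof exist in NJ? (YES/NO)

Proof tree:
[∨I₁] p2 ⊢ ((p2 ∧ (p1 ∨ p2)) ∨ p1)
  [∧I] p2 ⊢ (p2 ∧ (p1 ∨ p2))
    [Ax] p2 ⊢ p2
    [∨I₂] p2 ⊢ (p1 ∨ p2)
      [Ax] p2 ⊢ p2

Result: YES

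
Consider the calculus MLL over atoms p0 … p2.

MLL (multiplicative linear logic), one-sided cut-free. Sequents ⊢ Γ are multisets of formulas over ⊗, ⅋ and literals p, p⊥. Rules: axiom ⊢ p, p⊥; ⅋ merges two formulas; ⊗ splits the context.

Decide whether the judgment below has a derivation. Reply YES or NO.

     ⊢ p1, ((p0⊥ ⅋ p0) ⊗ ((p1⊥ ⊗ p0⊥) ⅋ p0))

Derivation trace:
[⊗]  ⊢ p1, ((p0⊥ ⅋ p0) ⊗ ((p1⊥ ⊗ p0⊥) ⅋ p0))
  [⅋]  ⊢ (p0⊥ ⅋ p0)
    [Ax]  ⊢ p0, p0⊥
  [⅋]  ⊢ p1, ((p1⊥ ⊗ p0⊥) ⅋ p0)
    [⊗]  ⊢ p1, p0, (p1⊥ ⊗ p0⊥)
      [Ax]  ⊢ p1, p1⊥
      [Ax]  ⊢ p0, p0⊥

Result: YES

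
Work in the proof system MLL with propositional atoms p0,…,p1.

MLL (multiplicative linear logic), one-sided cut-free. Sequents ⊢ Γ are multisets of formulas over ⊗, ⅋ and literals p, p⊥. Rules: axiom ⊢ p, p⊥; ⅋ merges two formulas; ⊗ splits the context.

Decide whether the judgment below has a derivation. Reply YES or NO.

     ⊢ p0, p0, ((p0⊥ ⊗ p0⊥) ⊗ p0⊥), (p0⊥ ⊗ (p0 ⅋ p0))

Proof tree:
[⊗]  ⊢ p0, p0, ((p0⊥ ⊗ p0⊥) ⊗ p0⊥), (p0⊥ ⊗ (p0 ⅋ p0))
  [Ax]  ⊢ p0, p0⊥
  [⅋]  ⊢ p0, ((p0⊥ ⊗ p0⊥) ⊗ p0⊥), (p0 ⅋ p0)
    [⊗]  ⊢ p0, p0, p0, ((p0⊥ ⊗ p0⊥) ⊗ p0⊥)
      [⊗]  ⊢ p0, p0, (p0⊥ ⊗ p0⊥)
        [Ax]  ⊢ p0, p0⊥
        [Ax]  ⊢ p0, p0⊥
      [Ax]  ⊢ p0, p0⊥

Result: YES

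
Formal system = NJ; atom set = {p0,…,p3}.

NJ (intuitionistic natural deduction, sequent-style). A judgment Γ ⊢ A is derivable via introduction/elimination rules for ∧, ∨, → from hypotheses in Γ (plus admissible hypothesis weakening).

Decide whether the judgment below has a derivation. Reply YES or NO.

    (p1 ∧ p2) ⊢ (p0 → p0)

Derivation trace:
[Wk] (p1 ∧ p2) ⊢ (p0 → p0)
  [→I]  ⊢ (p0 → p0)
    [Ax] p0 ⊢ p0

Result: YES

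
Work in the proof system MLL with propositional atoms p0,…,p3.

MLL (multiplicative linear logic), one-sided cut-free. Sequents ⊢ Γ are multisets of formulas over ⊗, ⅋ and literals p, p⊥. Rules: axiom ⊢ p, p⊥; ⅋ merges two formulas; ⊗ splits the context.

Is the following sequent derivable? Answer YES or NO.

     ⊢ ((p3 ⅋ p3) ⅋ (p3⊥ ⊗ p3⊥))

Derivation trace:
[⅋]  ⊢ ((p3 ⅋ p3) ⅋ (p3⊥ ⊗ p3⊥))
  [⅋]  ⊢ (p3⊥ ⊗ p3⊥), (p3 ⅋ p3)
    [⊗]  ⊢ p3, p3, (p3⊥ ⊗ p3⊥)
      [Ax]  ⊢ p3, p3⊥
      [Ax]  ⊢ p3, p3⊥

Result: YES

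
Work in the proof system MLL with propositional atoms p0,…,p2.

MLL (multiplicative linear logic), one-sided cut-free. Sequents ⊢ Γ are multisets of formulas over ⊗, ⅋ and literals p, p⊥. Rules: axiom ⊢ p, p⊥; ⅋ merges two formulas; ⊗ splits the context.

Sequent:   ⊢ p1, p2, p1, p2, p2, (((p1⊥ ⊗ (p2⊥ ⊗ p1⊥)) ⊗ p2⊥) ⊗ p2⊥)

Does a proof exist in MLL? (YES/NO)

Proof tree:
[⊗]  ⊢ p1, p2, p1, p2, p2, (((p1⊥ ⊗ (p2⊥ ⊗ p1⊥)) ⊗ p2⊥) ⊗ p2⊥)
  [⊗]  ⊢ p1, p2, p1, p2, ((p1⊥ ⊗ (p2⊥ ⊗ p1⊥)) ⊗ p2⊥)
    [⊗]  ⊢ p1, p2, p1, (p1⊥ ⊗ (p2⊥ ⊗ p1⊥))
      [Ax]  ⊢ p1, p1⊥
      [⊗]  ⊢ p2, p1, (p2⊥ ⊗ p1⊥)
        [Ax]  ⊢ p2, p2⊥
        [Ax]  ⊢ p1, p1⊥
    [Ax]  ⊢ p2, p2⊥
  [Ax]  ⊢ p2, p2⊥

Result: YES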